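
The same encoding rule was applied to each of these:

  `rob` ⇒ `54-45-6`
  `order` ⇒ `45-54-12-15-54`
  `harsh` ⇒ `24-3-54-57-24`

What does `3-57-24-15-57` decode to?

ashes

The formula is n = 3×(alphabet index, a=1).
Decoding 3-57-24-15-57: 3→(3−0)÷3=1=a, 57→(57−0)÷3=19=s, 24→(24−0)÷3=8=h, 15→(15−0)÷3=5=e, 57→(57−0)÷3=19=s.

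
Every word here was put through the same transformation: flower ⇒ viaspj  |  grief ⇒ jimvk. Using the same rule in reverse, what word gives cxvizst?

poverty

The output letters match the input read backwards, each shifted +4: flower reversed is rewolf. Read the word backwards and shift each letter +4.
Decoding cxvizst: shift back: c−4=y, x−4=t, v−4=r, i−4=e, z−4=v, s−4=o, t−4=p → ytrevop; then reverse → poverty.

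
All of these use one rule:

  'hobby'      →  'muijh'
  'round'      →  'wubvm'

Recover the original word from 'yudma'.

tower

In hobby: h→m is +5, o→u is +6, b→i is +7, b→j is +8 — the shift increases by 1 each position. The shift increases by 1 at each position, starting from +5: 5, 6, 7, ….
Undoing it on yudma: y−5=t, u−6=o, d−7=w, m−8=e, a−9=r.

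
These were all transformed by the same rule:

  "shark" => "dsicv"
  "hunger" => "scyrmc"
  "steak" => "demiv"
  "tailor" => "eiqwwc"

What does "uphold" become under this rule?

caswwo

The shift depends on letter class: consonant s→d is +11, but vowel a→i is +8. Two shifts are in play — +8 for a/e/i/o/u, +11 for every other letter.
On uphold: u(vowel)+8=c, p(cons)+11=a, h(cons)+11=s, o(vowel)+8=w, l(cons)+11=w, d(cons)+11=o.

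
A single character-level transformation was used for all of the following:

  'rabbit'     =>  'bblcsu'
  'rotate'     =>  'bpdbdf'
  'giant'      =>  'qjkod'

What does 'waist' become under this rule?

gbstd

Shifts by position in rabbit: pos 0: r→b (+10), pos 1: a→b (+1), pos 2: b→l (+10), pos 3: b→c (+1) — repeating every 2. The shifts repeat in a cycle of length 2: positions 0,1,… shift by +10, +1, then the pattern repeats.
Applying it to waist: w+10=g, a+1=b, i+10=s, s+1=t, t+10=d.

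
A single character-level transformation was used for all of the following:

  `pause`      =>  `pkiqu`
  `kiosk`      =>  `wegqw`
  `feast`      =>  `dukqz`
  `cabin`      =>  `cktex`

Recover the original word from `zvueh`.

their

p(15)→p(15) and a(0)→k(10) fit y≡9x+10 (mod 26); the inverse of 9 mod 26 is 3. Each letter's alphabet position (a=0..z=25) is mapped through 9·x+10 mod 26 — an affine cipher.
Decoding zvueh: z(25)→3·(25−10)≡19=t; v(21)→3·(21−10)≡7=h; u(20)→3·(20−10)≡4=e; e(4)→3·(4−10)≡8=i; h(7)→3·(7−10)≡17=r (all mod 26).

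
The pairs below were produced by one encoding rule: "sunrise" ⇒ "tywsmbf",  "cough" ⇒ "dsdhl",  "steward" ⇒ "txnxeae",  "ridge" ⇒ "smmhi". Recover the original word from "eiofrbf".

defense

Shifts by position in sunrise: pos 0: s→t (+1), pos 1: u→y (+4), pos 2: n→w (+9), pos 3: r→s (+1), pos 4: i→m (+4), pos 5: s→b (+9) — repeating every 3. The shifts repeat in a cycle of length 3: positions 0,1,… shift by +1, +4, +9, then the pattern repeats.
Undoing it on eiofrbf: e−1=d, i−4=e, o−9=f, f−1=e, r−4=n, b−9=s, f−1=e.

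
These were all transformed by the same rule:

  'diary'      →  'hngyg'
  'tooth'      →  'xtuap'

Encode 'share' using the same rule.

wmgym

In diary: d→h is +4, i→n is +5, a→g is +6, r→y is +7 — the shift increases by 1 each position. The shift increases by 1 at each position, starting from +4: 4, 5, 6, ….
Applying it to share: s+4=w, h+5=m, a+6=g, r+7=y, e+8=m.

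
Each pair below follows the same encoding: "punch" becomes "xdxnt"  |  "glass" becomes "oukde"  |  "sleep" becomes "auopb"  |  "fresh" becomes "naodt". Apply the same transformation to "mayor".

The shift increases by 1 at each position, starting from +8: 8, 9, 10, ….
For mayor: m+8=u, a+9=j, y+10=i, o+11=z, r+12=d.

ujizd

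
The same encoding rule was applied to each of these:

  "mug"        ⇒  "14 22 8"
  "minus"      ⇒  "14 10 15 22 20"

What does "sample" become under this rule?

20 2 14 17 13 6

m is letter #13 and maps to 14: an offset of 1. Letters become their 1-based position plus 1 (so a→2, b→3, …).
On sample: s=19→20, a=1→2, m=13→14, p=16→17, l=12→13, e=5→6.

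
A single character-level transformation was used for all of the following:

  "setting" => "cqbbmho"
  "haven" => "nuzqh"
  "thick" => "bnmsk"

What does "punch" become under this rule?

s(18)→c(2) and e(4)→q(16) fit y≡25x+20 (mod 26); the inverse of 25 mod 26 is 25. Treating letters as 0–25, the rule is x ↦ 25x + 20 (mod 26).
For punch: p(15)→25·15+20≡5=f; u(20)→25·20+20≡0=a; n(13)→25·13+20≡7=h; c(2)→25·2+20≡18=s; h(7)→25·7+20≡13=n (all mod 26).

fahsn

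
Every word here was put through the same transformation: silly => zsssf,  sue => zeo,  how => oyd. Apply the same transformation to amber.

The shift depends on letter class: consonant s→z is +7, but vowel i→s is +10. Two shifts are in play — +10 for a/e/i/o/u, +7 for every other letter.
On amber: a(vowel)+10=k, m(cons)+7=t, b(cons)+7=i, e(vowel)+10=o, r(cons)+7=y.

ktioy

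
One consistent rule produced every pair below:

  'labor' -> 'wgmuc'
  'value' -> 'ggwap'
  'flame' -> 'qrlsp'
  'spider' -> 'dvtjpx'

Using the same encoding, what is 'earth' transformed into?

Shifts by position in labor: pos 0: l→w (+11), pos 1: a→g (+6), pos 2: b→m (+11), pos 3: o→u (+6) — repeating every 2. A repeating key of period 2 is used — shifts +11, +6 over and over.
On earth: e+11=p, a+6=g, r+11=c, t+6=z, h+11=s.

pgczs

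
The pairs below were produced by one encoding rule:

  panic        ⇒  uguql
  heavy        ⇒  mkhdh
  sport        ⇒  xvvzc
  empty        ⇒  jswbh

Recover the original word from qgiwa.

labor

In panic: p→u is +5, a→g is +6, n→u is +7, i→q is +8 — the shift increases by 1 each position. The shift increases by 1 at each position, starting from +5: 5, 6, 7, ….
Decoding qgiwa: q−5=l, g−6=a, i−7=b, w−8=o, a−9=r.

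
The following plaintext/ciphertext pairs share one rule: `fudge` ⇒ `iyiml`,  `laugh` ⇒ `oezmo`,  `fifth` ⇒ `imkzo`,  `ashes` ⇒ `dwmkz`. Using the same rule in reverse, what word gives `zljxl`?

In fudge: f→i is +3, u→y is +4, d→i is +5, g→m is +6 — the shift increases by 1 each position. Each letter shifts forward by (position + 3), i.e. 3, 4, 5, … — the shift grows by one for each successive letter.
Reversing it on zljxl: z−3=w, l−4=h, j−5=e, x−6=r, l−7=e.

where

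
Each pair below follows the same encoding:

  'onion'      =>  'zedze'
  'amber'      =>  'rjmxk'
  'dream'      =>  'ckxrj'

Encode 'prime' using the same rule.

ukdjx

Each letter's alphabet position (a=0..z=25) is mapped through 21·x+17 mod 26 — an affine cipher.
On prime: p(15)→21·15+17≡20=u; r(17)→21·17+17≡10=k; i(8)→21·8+17≡3=d; m(12)→21·12+17≡9=j; e(4)→21·4+17≡23=x (all mod 26).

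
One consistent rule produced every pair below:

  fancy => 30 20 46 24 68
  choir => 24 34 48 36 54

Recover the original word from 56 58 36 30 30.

f(#6)→30 and a(#1)→20: differences scale by 2, so n = 2·pos + 18. The formula is n = 2×(alphabet index, a=1) + 18.
Decoding 56 58 36 30 30: 56→(56−18)÷2=19=s, 58→(58−18)÷2=20=t, 36→(36−18)÷2=9=i, 30→(30−18)÷2=6=f, 30→(30−18)÷2=6=f.

stiff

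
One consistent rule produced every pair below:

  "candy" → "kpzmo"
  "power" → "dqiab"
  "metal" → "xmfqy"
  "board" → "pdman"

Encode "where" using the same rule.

qdqti

The output letters match the input read backwards, each shifted +12: candy reversed is ydnac. Two steps: reverse the string, then apply a Caesar shift of +12.
For where: reverse → erehw; then shift: e+12=q, r+12=d, e+12=q, h+12=t, w+12=i.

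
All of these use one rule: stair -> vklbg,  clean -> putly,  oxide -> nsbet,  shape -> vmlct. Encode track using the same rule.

Each letter's alphabet position (a=0..z=25) is mapped through 15·x+11 mod 26 — an affine cipher.
Applying it to track: t(19)→15·19+11≡10=k; r(17)→15·17+11≡6=g; a(0)→15·0+11≡11=l; c(2)→15·2+11≡15=p; k(10)→15·10+11≡5=f (all mod 26).

kglpf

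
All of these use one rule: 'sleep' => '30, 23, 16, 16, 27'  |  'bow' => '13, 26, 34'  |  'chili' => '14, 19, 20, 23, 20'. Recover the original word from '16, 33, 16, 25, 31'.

event

s is letter #19 and maps to 30: an offset of 11. Each letter is replaced by its alphabet position (a=1..z=26) + 11.
Undoing it on 16, 33, 16, 25, 31: 16→(16−11)÷1=5=e, 33→(33−11)÷1=22=v, 16→(16−11)÷1=5=e, 25→(25−11)÷1=14=n, 31→(31−11)÷1=20=t.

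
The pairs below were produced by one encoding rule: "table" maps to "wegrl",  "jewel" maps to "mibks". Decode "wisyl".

The shift increases by 1 at each position, starting from +3: 3, 4, 5, ….
Reversing it on wisyl: w−3=t, i−4=e, s−5=n, y−6=s, l−7=e.

tense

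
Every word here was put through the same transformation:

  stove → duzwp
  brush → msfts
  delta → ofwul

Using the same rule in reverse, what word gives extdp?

Shifts by position in stove: pos 0: s→d (+11), pos 1: t→u (+1), pos 2: o→z (+11), pos 3: v→w (+1) — repeating every 2. The shifts repeat in a cycle of length 2: positions 0,1,… shift by +11, +1, then the pattern repeats.
Undoing it on extdp: e−11=t, x−1=w, t−11=i, d−1=c, p−11=e.

twice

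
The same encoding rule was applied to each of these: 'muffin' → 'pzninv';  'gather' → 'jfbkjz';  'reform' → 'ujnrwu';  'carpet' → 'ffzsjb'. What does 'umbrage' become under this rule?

It's a Vigenère-style cipher with numeric key [3,5,8]: position i shifts by key[i mod 3].
Applying it to umbrage: u+3=x, m+5=r, b+8=j, r+3=u, a+5=f, g+8=o, e+3=h.

xrjufoh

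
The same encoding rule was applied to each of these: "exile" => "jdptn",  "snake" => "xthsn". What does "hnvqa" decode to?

In exile: e→j is +5, x→d is +6, i→p is +7, l→t is +8 — the shift increases by 1 each position. Each letter shifts forward by (position + 5), i.e. 5, 6, 7, … — the shift grows by one for each successive letter.
Decoding hnvqa: h−5=c, n−6=h, v−7=o, q−8=i, a−9=r.

choir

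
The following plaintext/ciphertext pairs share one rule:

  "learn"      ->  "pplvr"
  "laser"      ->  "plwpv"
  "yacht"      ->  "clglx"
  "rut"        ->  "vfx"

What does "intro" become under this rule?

The shift depends on letter class: consonant l→p is +4, but vowel e→p is +11. Vowels shift forward by 11 and consonants shift forward by 4.
For intro: i(vowel)+11=t, n(cons)+4=r, t(cons)+4=x, r(cons)+4=v, o(vowel)+11=z.

trxvz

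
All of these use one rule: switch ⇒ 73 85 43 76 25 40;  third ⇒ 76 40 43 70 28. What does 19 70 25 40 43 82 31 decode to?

archive

With a=1..z=26, the number is 3·pos + 16.
Reversing it on 19 70 25 40 43 82 31: 19→(19−16)÷3=1=a, 70→(70−16)÷3=18=r, 25→(25−16)÷3=3=c, 40→(40−16)÷3=8=h, 43→(43−16)÷3=9=i, 82→(82−16)÷3=22=v, 31→(31−16)÷3=5=e.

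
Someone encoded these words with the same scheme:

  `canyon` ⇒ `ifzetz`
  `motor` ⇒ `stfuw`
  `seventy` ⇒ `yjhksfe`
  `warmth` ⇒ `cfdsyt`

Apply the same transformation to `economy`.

khattye

Shifts by position in canyon: pos 0: c→i (+6), pos 1: a→f (+5), pos 2: n→z (+12), pos 3: y→e (+6), pos 4: o→t (+5), pos 5: n→z (+12) — repeating every 3. The shifts repeat in a cycle of length 3: positions 0,1,… shift by +6, +5, +12, then the pattern repeats.
On economy: e+6=k, c+5=h, o+12=a, n+6=t, o+5=t, m+12=y, y+6=e.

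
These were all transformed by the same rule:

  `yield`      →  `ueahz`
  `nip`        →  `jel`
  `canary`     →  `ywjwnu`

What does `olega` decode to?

spike

Compare letters: y→u is +22, i→e is +22, e→a is +22 — a constant shift. Every letter moves 22 places later in the alphabet, wrapping around z→a.
Undoing it on olega: o−22=s, l−22=p, e−22=i, g−22=k, a−22=e.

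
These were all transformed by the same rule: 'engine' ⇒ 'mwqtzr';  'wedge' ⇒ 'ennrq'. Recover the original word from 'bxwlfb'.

tomato

In engine: e→m is +8, n→w is +9, g→q is +10, i→t is +11 — the shift increases by 1 each position. Each letter shifts forward by (position + 8), i.e. 8, 9, 10, … — the shift grows by one for each successive letter.
Reversing it on bxwlfb: b−8=t, x−9=o, w−10=m, l−11=a, f−12=t, b−13=o.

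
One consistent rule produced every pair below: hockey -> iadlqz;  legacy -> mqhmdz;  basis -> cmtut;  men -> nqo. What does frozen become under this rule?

The shift depends on letter class: consonant h→i is +1, but vowel o→a is +12. Two shifts are in play — +12 for a/e/i/o/u, +1 for every other letter.
On frozen: f(cons)+1=g, r(cons)+1=s, o(vowel)+12=a, z(cons)+1=a, e(vowel)+12=q, n(cons)+1=o.

gsaaqo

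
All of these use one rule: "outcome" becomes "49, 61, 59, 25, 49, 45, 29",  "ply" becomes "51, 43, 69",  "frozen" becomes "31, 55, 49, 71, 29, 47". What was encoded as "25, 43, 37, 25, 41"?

o(#15)→49 and u(#21)→61: differences scale by 2, so n = 2·pos + 19. Each letter becomes 2×(its alphabet position, a=1..z=26) + 19.
Decoding 25, 43, 37, 25, 41: 25→(25−19)÷2=3=c, 43→(43−19)÷2=12=l, 37→(37−19)÷2=9=i, 25→(25−19)÷2=3=c, 41→(41−19)÷2=11=k.

click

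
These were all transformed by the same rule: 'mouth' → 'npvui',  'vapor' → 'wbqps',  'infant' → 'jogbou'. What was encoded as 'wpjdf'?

Compare letters: m→n is +1, o→p is +1, u→v is +1 — a constant shift. It's a constant shift of +1 (ROT1).
Decoding wpjdf: w−1=v, p−1=o, j−1=i, d−1=c, f−1=e.

voice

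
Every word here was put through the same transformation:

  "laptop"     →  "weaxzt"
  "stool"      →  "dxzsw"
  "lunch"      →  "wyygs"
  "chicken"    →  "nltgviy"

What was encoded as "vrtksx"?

knight

It's a Vigenère-style cipher with numeric key [11,4]: position i shifts by key[i mod 2].
Undoing it on vrtksx: v−11=k, r−4=n, t−11=i, k−4=g, s−11=h, x−4=t.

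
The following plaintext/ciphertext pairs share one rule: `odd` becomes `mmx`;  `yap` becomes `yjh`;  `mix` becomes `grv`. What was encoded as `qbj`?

ash

The output letters match the input read backwards, each shifted +9: odd reversed is ddo. The word is reversed, then every letter is shifted forward by 9.
Undoing it on qbj: shift back: q−9=h, b−9=s, j−9=a → hsa; then reverse → ash.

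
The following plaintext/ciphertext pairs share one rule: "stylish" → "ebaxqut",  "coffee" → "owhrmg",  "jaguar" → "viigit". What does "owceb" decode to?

Shifts by position in stylish: pos 0: s→e (+12), pos 1: t→b (+8), pos 2: y→a (+2), pos 3: l→x (+12), pos 4: i→q (+8), pos 5: s→u (+2) — repeating every 3. It's a Vigenère-style cipher with numeric key [12,8,2]: position i shifts by key[i mod 3].
Decoding owceb: o−12=c, w−8=o, c−2=a, e−12=s, b−8=t.

coast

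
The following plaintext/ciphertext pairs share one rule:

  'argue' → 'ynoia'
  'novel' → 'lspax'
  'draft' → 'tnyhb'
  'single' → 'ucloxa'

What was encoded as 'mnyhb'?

craft

a(0)→y(24) and r(17)→n(13) fit y≡7x+24 (mod 26); the inverse of 7 mod 26 is 15. Each letter's alphabet position (a=0..z=25) is mapped through 7·x+24 mod 26 — an affine cipher.
Decoding mnyhb: m(12)→15·(12−24)≡2=c; n(13)→15·(13−24)≡17=r; y(24)→15·(24−24)≡0=a; h(7)→15·(7−24)≡5=f; b(1)→15·(1−24)≡19=t (all mod 26).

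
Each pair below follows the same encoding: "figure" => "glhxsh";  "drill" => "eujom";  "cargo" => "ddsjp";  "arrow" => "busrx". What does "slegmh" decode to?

It's a Vigenère-style cipher with numeric key [1,3]: position i shifts by key[i mod 2].
Reversing it on slegmh: s−1=r, l−3=i, e−1=d, g−3=d, m−1=l, h−3=e.

riddle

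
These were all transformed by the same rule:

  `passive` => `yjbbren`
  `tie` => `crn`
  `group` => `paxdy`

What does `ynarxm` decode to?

Compare letters: p→y is +9, a→j is +9, s→b is +9 — a constant shift. Each letter is shifted forward by 9 in the alphabet (a Caesar shift of +9).
Undoing it on ynarxm: y−9=p, n−9=e, a−9=r, r−9=i, x−9=o, m−9=d.

period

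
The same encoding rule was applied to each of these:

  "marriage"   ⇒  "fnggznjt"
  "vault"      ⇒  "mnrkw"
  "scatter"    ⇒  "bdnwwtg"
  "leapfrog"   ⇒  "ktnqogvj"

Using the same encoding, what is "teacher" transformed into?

m(12)→f(5) and a(0)→n(13) fit y≡21x+13 (mod 26); the inverse of 21 mod 26 is 5. This is an affine cipher: with a=0,…,z=25, each position x becomes (21x+13) mod 26.
Applying it to teacher: t(19)→21·19+13≡22=w; e(4)→21·4+13≡19=t; a(0)→21·0+13≡13=n; c(2)→21·2+13≡3=d; h(7)→21·7+13≡4=e; e(4)→21·4+13≡19=t; r(17)→21·17+13≡6=g (all mod 26).

wtndetg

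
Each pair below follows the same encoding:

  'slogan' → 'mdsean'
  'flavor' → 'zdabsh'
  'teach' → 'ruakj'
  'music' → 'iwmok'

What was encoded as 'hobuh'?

Each letter's alphabet position (a=0..z=25) is mapped through 5·x+0 mod 26 — an affine cipher.
Decoding hobuh: h(7)→21·(7−0)≡17=r; o(14)→21·(14−0)≡8=i; b(1)→21·(1−0)≡21=v; u(20)→21·(20−0)≡4=e; h(7)→21·(7−0)≡17=r (all mod 26).

river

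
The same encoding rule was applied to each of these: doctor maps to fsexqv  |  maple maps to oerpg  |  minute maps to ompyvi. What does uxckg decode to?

stage

Shifts by position in doctor: pos 0: d→f (+2), pos 1: o→s (+4), pos 2: c→e (+2), pos 3: t→x (+4) — repeating every 2. It's a Vigenère-style cipher with numeric key [2,4]: position i shifts by key[i mod 2].
Decoding uxckg: u−2=s, x−4=t, c−2=a, k−4=g, g−2=e.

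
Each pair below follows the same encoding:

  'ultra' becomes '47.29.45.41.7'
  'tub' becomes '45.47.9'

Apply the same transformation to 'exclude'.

The formula is n = 2×(alphabet index, a=1) + 5.
Applying it to exclude: e=5→15, x=24→53, c=3→11, l=12→29, u=21→47, d=4→13, e=5→15.

15.53.11.29.47.13.15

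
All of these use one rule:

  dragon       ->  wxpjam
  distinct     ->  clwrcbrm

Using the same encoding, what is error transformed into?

The output letters match the input read backwards, each shifted +9: dragon reversed is nogard. Read the word backwards and shift each letter +9.
For error: reverse → rorre; then shift: r+9=a, o+9=x, r+9=a, r+9=a, e+9=n.

axaan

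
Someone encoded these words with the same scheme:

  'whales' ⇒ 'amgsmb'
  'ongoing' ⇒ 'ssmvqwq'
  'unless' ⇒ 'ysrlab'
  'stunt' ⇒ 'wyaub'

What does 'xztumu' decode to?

In whales: w→a is +4, h→m is +5, a→g is +6, l→s is +7 — the shift increases by 1 each position. The shift increases by 1 at each position, starting from +4: 4, 5, 6, ….
Undoing it on xztumu: x−4=t, z−5=u, t−6=n, u−7=n, m−8=e, u−9=l.

tunnel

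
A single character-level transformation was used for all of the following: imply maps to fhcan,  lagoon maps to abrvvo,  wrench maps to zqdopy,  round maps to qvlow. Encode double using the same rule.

i(8)→f(5) and m(12)→h(7) fit y≡7x+1 (mod 26); the inverse of 7 mod 26 is 15. Each letter's alphabet position (a=0..z=25) is mapped through 7·x+1 mod 26 — an affine cipher.
On double: d(3)→7·3+1≡22=w; o(14)→7·14+1≡21=v; u(20)→7·20+1≡11=l; b(1)→7·1+1≡8=i; l(11)→7·11+1≡0=a; e(4)→7·4+1≡3=d (all mod 26).

wvliad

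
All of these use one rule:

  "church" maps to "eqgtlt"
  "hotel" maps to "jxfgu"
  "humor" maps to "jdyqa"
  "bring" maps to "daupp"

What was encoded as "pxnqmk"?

Shifts by position in church: pos 0: c→e (+2), pos 1: h→q (+9), pos 2: u→g (+12), pos 3: r→t (+2), pos 4: c→l (+9), pos 5: h→t (+12) — repeating every 3. A repeating key of period 3 is used — shifts +2, +9, +12 over and over.
Decoding pxnqmk: p−2=n, x−9=o, n−12=b, q−2=o, m−9=d, k−12=y.

nobody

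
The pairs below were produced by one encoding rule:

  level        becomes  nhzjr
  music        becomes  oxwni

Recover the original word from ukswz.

short

In level: l→n is +2, e→h is +3, v→z is +4, e→j is +5 — the shift increases by 1 each position. The shift increases by 1 at each position, starting from +2: 2, 3, 4, ….
Decoding ukswz: u−2=s, k−3=h, s−4=o, w−5=r, z−6=t.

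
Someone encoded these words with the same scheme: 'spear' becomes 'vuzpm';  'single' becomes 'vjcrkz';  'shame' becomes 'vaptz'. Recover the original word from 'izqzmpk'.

federal

Treating letters as 0–25, the rule is x ↦ 9x + 15 (mod 26).
Undoing it on izqzmpk: i(8)→3·(8−15)≡5=f; z(25)→3·(25−15)≡4=e; q(16)→3·(16−15)≡3=d; z(25)→3·(25−15)≡4=e; m(12)→3·(12−15)≡17=r; p(15)→3·(15−15)≡0=a; k(10)→3·(10−15)≡11=l (all mod 26).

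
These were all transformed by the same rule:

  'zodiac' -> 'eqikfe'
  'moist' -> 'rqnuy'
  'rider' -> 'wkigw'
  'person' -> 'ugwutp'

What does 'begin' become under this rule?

Shifts by position in zodiac: pos 0: z→e (+5), pos 1: o→q (+2), pos 2: d→i (+5), pos 3: i→k (+2) — repeating every 2. A repeating key of period 2 is used — shifts +5, +2 over and over.
For begin: b+5=g, e+2=g, g+5=l, i+2=k, n+5=s.

gglks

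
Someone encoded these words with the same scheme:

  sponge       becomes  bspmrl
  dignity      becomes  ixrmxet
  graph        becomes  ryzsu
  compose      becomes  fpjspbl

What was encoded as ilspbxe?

deposit

Treating letters as 0–25, the rule is x ↦ 3x + 25 (mod 26).
Undoing it on ilspbxe: i(8)→9·(8−25)≡3=d; l(11)→9·(11−25)≡4=e; s(18)→9·(18−25)≡15=p; p(15)→9·(15−25)≡14=o; b(1)→9·(1−25)≡18=s; x(23)→9·(23−25)≡8=i; e(4)→9·(4−25)≡19=t (all mod 26).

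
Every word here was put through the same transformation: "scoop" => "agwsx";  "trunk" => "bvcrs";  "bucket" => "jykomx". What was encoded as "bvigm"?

trace

Shifts by position in scoop: pos 0: s→a (+8), pos 1: c→g (+4), pos 2: o→w (+8), pos 3: o→s (+4) — repeating every 2. The shifts repeat in a cycle of length 2: positions 0,1,… shift by +8, +4, then the pattern repeats.
Reversing it on bvigm: b−8=t, v−4=r, i−8=a, g−4=c, m−8=e.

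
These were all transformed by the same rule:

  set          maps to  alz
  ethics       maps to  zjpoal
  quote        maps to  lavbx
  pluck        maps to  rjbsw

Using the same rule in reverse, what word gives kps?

The output letters match the input read backwards, each shifted +7: set reversed is tes. The word is reversed, then every letter is shifted forward by 7.
Decoding kps: shift back: k−7=d, p−7=i, s−7=l → dil; then reverse → lid.

lid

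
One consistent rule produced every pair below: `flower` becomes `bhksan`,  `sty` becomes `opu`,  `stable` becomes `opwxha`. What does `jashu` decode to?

Compare letters: f→b is +22, l→h is +22, o→k is +22 — a constant shift. It's a constant shift of +22 (ROT22).
Decoding jashu: j−22=n, a−22=e, s−22=w, h−22=l, u−22=y.

newly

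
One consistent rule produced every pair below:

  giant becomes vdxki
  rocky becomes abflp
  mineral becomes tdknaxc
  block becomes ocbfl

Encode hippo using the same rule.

mdssb

g(6)→v(21) and i(8)→d(3) fit y≡17x+23 (mod 26); the inverse of 17 mod 26 is 23. This is an affine cipher: with a=0,…,z=25, each position x becomes (17x+23) mod 26.
For hippo: h(7)→17·7+23≡12=m; i(8)→17·8+23≡3=d; p(15)→17·15+23≡18=s; p(15)→17·15+23≡18=s; o(14)→17·14+23≡1=b (all mod 26).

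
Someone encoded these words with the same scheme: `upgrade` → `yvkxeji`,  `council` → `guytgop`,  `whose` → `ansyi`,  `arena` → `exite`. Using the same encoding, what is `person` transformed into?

tkvyst

It's a Vigenère-style cipher with numeric key [4,6]: position i shifts by key[i mod 2].
Applying it to person: p+4=t, e+6=k, r+4=v, s+6=y, o+4=s, n+6=t.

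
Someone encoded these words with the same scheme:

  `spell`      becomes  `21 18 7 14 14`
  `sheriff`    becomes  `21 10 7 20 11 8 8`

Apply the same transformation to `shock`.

s is letter #19 and maps to 21: an offset of 2. Each letter is replaced by its alphabet position (a=1..z=26) + 2.
On shock: s=19→21, h=8→10, o=15→17, c=3→5, k=11→13.

21 10 17 5 13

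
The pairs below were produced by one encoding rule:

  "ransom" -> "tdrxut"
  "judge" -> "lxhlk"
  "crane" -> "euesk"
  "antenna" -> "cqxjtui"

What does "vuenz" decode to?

trait

In ransom: r→t is +2, a→d is +3, n→r is +4, s→x is +5 — the shift increases by 1 each position. The shift increases by 1 at each position, starting from +2: 2, 3, 4, ….
Undoing it on vuenz: v−2=t, u−3=r, e−4=a, n−5=i, z−6=t.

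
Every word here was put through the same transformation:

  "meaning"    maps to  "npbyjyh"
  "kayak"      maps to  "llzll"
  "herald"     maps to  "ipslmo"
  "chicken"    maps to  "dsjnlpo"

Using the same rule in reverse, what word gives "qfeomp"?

puddle

Shifts by position in meaning: pos 0: m→n (+1), pos 1: e→p (+11), pos 2: a→b (+1), pos 3: n→y (+11) — repeating every 2. A repeating key of period 2 is used — shifts +1, +11 over and over.
Decoding qfeomp: q−1=p, f−11=u, e−1=d, o−11=d, m−1=l, p−11=e.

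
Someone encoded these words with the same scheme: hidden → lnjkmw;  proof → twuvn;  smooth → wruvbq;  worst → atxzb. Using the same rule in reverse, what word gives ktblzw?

In hidden: h→l is +4, i→n is +5, d→j is +6, d→k is +7 — the shift increases by 1 each position. Letter i (0-indexed) is shifted by i+4, so successive shifts are 4, 5, 6, ….
Reversing it on ktblzw: k−4=g, t−5=o, b−6=v, l−7=e, z−8=r, w−9=n.

govern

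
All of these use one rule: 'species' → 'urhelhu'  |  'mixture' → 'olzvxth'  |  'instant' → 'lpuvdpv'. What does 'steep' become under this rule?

The shift depends on letter class: consonant s→u is +2, but vowel e→h is +3. Vowels shift forward by 3 and consonants shift forward by 2.
On steep: s(cons)+2=u, t(cons)+2=v, e(vowel)+3=h, e(vowel)+3=h, p(cons)+2=r.

uvhhr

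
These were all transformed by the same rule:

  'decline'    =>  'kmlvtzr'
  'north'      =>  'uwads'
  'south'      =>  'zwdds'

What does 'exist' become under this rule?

In decline: d→k is +7, e→m is +8, c→l is +9, l→v is +10 — the shift increases by 1 each position. Letter i (0-indexed) is shifted by i+7, so successive shifts are 7, 8, 9, ….
For exist: e+7=l, x+8=f, i+9=r, s+10=c, t+11=e.

lfrce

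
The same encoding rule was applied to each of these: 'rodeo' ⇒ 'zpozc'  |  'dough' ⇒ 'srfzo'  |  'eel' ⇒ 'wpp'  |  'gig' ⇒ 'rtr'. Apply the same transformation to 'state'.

peled

The output letters match the input read backwards, each shifted +11: rodeo reversed is oedor. Two steps: reverse the string, then apply a Caesar shift of +11.
For state: reverse → etats; then shift: e+11=p, t+11=e, a+11=l, t+11=e, s+11=d.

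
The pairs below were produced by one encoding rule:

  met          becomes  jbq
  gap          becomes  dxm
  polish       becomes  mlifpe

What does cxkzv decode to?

Compare letters: m→j is +23, e→b is +23, t→q is +23 — a constant shift. Every letter moves 23 places later in the alphabet, wrapping around z→a.
Decoding cxkzv: c−23=f, x−23=a, k−23=n, z−23=c, v−23=y.

fancy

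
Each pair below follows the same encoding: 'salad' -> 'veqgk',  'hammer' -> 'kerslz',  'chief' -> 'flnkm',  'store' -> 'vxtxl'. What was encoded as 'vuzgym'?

square

The shift increases by 1 at each position, starting from +3: 3, 4, 5, ….
Reversing it on vuzgym: v−3=s, u−4=q, z−5=u, g−6=a, y−7=r, m−8=e.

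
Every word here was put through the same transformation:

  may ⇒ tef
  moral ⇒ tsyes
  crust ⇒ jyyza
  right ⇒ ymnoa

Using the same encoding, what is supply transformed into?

zywwsf

The shift depends on letter class: consonant m→t is +7, but vowel a→e is +4. Two shifts are in play — +4 for a/e/i/o/u, +7 for every other letter.
Applying it to supply: s(cons)+7=z, u(vowel)+4=y, p(cons)+7=w, p(cons)+7=w, l(cons)+7=s, y(cons)+7=f.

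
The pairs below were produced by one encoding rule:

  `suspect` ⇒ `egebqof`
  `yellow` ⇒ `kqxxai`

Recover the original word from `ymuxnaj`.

mailbox

Compare letters: s→e is +12, u→g is +12, s→e is +12 — a constant shift. Every letter moves 12 places later in the alphabet, wrapping around z→a.
Undoing it on ymuxnaj: y−12=m, m−12=a, u−12=i, x−12=l, n−12=b, a−12=o, j−12=x.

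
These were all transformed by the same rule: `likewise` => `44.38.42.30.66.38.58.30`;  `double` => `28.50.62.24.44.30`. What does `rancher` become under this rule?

l(#12)→44 and i(#9)→38: differences scale by 2, so n = 2·pos + 20. Each letter becomes 2×(its alphabet position, a=1..z=26) + 20.
For rancher: r=18→56, a=1→22, n=14→48, c=3→26, h=8→36, e=5→30, r=18→56.

56.22.48.26.36.30.56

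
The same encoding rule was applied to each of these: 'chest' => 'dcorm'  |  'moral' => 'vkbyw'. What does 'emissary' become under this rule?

The output letters match the input read backwards, each shifted +10: chest reversed is tsehc. The word is reversed, then every letter is shifted forward by 10.
On emissary: reverse → yrassime; then shift: y+10=i, r+10=b, a+10=k, s+10=c, s+10=c, i+10=s, m+10=w, e+10=o.

ibkccswo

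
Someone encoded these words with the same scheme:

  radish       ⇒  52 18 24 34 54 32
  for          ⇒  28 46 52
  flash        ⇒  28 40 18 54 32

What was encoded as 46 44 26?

The formula is n = 2×(alphabet index, a=1) + 16.
Reversing it on 46 44 26: 46→(46−16)÷2=15=o, 44→(44−16)÷2=14=n, 26→(26−16)÷2=5=e.

one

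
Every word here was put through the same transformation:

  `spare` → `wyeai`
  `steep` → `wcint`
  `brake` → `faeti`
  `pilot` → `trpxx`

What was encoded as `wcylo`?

stuck

The shifts repeat in a cycle of length 2: positions 0,1,… shift by +4, +9, then the pattern repeats.
Undoing it on wcylo: w−4=s, c−9=t, y−4=u, l−9=c, o−4=k.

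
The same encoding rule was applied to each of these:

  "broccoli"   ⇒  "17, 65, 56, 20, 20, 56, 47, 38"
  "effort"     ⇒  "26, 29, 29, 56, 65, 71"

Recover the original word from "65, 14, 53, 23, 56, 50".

With a=1..z=26, the number is 3·pos + 11.
Decoding 65, 14, 53, 23, 56, 50: 65→(65−11)÷3=18=r, 14→(14−11)÷3=1=a, 53→(53−11)÷3=14=n, 23→(23−11)÷3=4=d, 56→(56−11)÷3=15=o, 50→(50−11)÷3=13=m.

random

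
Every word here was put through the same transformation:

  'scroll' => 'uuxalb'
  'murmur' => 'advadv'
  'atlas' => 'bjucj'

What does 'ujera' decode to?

rival

Read the word backwards and shift each letter +9.
Undoing it on ujera: shift back: u−9=l, j−9=a, e−9=v, r−9=i, a−9=r → lavir; then reverse → rival.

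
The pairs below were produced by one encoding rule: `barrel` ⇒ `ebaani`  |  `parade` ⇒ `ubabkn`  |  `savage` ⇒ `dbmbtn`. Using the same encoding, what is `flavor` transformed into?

qibmra

b(1)→e(4) and a(0)→b(1) fit y≡3x+1 (mod 26); the inverse of 3 mod 26 is 9. Each letter's alphabet position (a=0..z=25) is mapped through 3·x+1 mod 26 — an affine cipher.
Applying it to flavor: f(5)→3·5+1≡16=q; l(11)→3·11+1≡8=i; a(0)→3·0+1≡1=b; v(21)→3·21+1≡12=m; o(14)→3·14+1≡17=r; r(17)→3·17+1≡0=a (all mod 26).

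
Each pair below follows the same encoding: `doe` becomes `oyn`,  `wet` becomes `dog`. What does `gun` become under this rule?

xeq

The output letters match the input read backwards, each shifted +10: doe reversed is eod. The word is reversed, then every letter is shifted forward by 10.
On gun: reverse → nug; then shift: n+10=x, u+10=e, g+10=q.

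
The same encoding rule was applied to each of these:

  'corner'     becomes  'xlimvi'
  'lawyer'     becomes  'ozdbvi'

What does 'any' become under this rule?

Each pair mirrors across the alphabet (c↔x, o↔l, r↔i): positions sum to 25. Letters are reflected about the middle of the alphabet (position → 25−position): Atbash.
On any: a↔z, n↔m, y↔b.

zmb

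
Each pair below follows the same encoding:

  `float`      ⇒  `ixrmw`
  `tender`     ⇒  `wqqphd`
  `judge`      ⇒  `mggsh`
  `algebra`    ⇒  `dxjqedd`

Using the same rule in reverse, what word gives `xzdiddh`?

Shifts by position in float: pos 0: f→i (+3), pos 1: l→x (+12), pos 2: o→r (+3), pos 3: a→m (+12) — repeating every 2. A repeating key of period 2 is used — shifts +3, +12 over and over.
Undoing it on xzdiddh: x−3=u, z−12=n, d−3=a, i−12=w, d−3=a, d−12=r, h−3=e.

unaware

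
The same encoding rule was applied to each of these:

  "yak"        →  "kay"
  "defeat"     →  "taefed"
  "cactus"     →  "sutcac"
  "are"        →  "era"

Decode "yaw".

way

The output letters match the input read backwards: yak reversed is kay. The word is simply reversed.
Decoding yaw: then reverse → way.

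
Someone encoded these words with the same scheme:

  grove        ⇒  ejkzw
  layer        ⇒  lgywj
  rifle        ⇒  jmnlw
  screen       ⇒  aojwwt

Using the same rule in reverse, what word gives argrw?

state

Each letter's alphabet position (a=0..z=25) is mapped through 17·x+6 mod 26 — an affine cipher.
Reversing it on argrw: a(0)→23·(0−6)≡18=s; r(17)→23·(17−6)≡19=t; g(6)→23·(6−6)≡0=a; r(17)→23·(17−6)≡19=t; w(22)→23·(22−6)≡4=e (all mod 26).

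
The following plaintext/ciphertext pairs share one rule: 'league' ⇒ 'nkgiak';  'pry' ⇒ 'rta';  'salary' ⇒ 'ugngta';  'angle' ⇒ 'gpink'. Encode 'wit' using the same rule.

The shift depends on letter class: consonant l→n is +2, but vowel e→k is +6. The rule splits by letter class: vowels +6, consonants +2.
For wit: w(cons)+2=y, i(vowel)+6=o, t(cons)+2=v.

yov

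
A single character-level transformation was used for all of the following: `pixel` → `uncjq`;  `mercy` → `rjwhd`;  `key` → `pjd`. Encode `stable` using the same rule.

xyfgqj

Compare letters: p→u is +5, i→n is +5, x→c is +5 — a constant shift. Every letter moves 5 places later in the alphabet, wrapping around z→a.
For stable: s+5=x, t+5=y, a+5=f, b+5=g, l+5=q, e+5=j.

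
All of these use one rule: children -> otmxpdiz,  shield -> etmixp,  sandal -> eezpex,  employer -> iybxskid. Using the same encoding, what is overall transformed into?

The shift depends on letter class: consonant c→o is +12, but vowel i→m is +4. Two shifts are in play — +4 for a/e/i/o/u, +12 for every other letter.
For overall: o(vowel)+4=s, v(cons)+12=h, e(vowel)+4=i, r(cons)+12=d, a(vowel)+4=e, l(cons)+12=x, l(cons)+12=x.

shidexx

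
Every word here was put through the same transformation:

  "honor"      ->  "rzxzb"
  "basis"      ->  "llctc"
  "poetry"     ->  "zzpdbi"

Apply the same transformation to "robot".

The shift depends on letter class: consonant h→r is +10, but vowel o→z is +11. Two shifts are in play — +11 for a/e/i/o/u, +10 for every other letter.
On robot: r(cons)+10=b, o(vowel)+11=z, b(cons)+10=l, o(vowel)+11=z, t(cons)+10=d.

bzlzd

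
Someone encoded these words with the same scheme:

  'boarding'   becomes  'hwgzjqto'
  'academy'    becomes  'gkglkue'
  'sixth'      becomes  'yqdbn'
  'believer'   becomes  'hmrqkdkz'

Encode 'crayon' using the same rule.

izgguv

Shifts by position in boarding: pos 0: b→h (+6), pos 1: o→w (+8), pos 2: a→g (+6), pos 3: r→z (+8) — repeating every 2. A repeating key of period 2 is used — shifts +6, +8 over and over.
Applying it to crayon: c+6=i, r+8=z, a+6=g, y+8=g, o+6=u, n+8=v.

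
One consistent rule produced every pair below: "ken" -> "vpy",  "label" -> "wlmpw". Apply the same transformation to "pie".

atp

Each letter is shifted forward by 11 in the alphabet (a Caesar shift of +11).
Applying it to pie: p+11=a, i+11=t, e+11=p.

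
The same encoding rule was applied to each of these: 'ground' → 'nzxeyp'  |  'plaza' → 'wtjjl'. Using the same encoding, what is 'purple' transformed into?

In ground: g→n is +7, r→z is +8, o→x is +9, u→e is +10 — the shift increases by 1 each position. Letter i (0-indexed) is shifted by i+7, so successive shifts are 7, 8, 9, ….
For purple: p+7=w, u+8=c, r+9=a, p+10=z, l+11=w, e+12=q.

wcazwq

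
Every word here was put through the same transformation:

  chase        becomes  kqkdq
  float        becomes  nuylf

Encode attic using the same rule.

icdto

The shift increases by 1 at each position, starting from +8: 8, 9, 10, ….
Applying it to attic: a+8=i, t+9=c, t+10=d, i+11=t, c+12=o.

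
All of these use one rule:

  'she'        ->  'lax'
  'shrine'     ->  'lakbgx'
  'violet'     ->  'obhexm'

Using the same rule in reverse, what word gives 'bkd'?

irk

Every letter moves 19 places later in the alphabet, wrapping around z→a.
Undoing it on bkd: b−19=i, k−19=r, d−19=k.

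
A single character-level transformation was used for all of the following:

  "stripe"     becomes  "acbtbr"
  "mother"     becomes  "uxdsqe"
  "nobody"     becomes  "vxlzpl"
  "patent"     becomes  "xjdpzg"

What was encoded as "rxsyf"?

joint

In stripe: s→a is +8, t→c is +9, r→b is +10, i→t is +11 — the shift increases by 1 each position. Each letter shifts forward by (position + 8), i.e. 8, 9, 10, … — the shift grows by one for each successive letter.
Reversing it on rxsyf: r−8=j, x−9=o, s−10=i, y−11=n, f−12=t.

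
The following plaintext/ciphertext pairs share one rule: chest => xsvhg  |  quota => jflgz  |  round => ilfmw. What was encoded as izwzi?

Letters are reflected about the middle of the alphabet (position → 25−position): Atbash.
Reversing it on izwzi: i↔r, z↔a, w↔d, z↔a, i↔r.

radar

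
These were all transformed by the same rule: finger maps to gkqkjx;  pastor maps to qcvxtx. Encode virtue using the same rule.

wkuxzk

In finger: f→g is +1, i→k is +2, n→q is +3, g→k is +4 — the shift increases by 1 each position. Letter i (0-indexed) is shifted by i+1, so successive shifts are 1, 2, 3, ….
Applying it to virtue: v+1=w, i+2=k, r+3=u, t+4=x, u+5=z, e+6=k.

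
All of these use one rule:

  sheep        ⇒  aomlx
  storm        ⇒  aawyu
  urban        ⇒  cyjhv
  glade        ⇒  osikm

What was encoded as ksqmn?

Shifts by position in sheep: pos 0: s→a (+8), pos 1: h→o (+7), pos 2: e→m (+8), pos 3: e→l (+7) — repeating every 2. The shifts repeat in a cycle of length 2: positions 0,1,… shift by +8, +7, then the pattern repeats.
Undoing it on ksqmn: k−8=c, s−7=l, q−8=i, m−7=f, n−8=f.

cliff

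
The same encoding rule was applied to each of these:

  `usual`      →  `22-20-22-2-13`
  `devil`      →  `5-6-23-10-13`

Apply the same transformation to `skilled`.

u is letter #21 and maps to 22: an offset of 1. The number is (letter's place in the alphabet, a=1) + 1.
Applying it to skilled: s=19→20, k=11→12, i=9→10, l=12→13, l=12→13, e=5→6, d=4→5.

20-12-10-13-13-6-5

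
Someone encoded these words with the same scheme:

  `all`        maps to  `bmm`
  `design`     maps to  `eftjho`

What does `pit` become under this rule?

Every letter moves 1 place later in the alphabet, wrapping around z→a.
Applying it to pit: p+1=q, i+1=j, t+1=u.

qju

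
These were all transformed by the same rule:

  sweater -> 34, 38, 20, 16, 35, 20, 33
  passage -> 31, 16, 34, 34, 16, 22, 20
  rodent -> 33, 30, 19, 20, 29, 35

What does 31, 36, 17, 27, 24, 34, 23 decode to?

publish

The number is (letter's place in the alphabet, a=1) + 15.
Decoding 31, 36, 17, 27, 24, 34, 23: 31→(31−15)÷1=16=p, 36→(36−15)÷1=21=u, 17→(17−15)÷1=2=b, 27→(27−15)÷1=12=l, 24→(24−15)÷1=9=i, 34→(34−15)÷1=19=s, 23→(23−15)÷1=8=h.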